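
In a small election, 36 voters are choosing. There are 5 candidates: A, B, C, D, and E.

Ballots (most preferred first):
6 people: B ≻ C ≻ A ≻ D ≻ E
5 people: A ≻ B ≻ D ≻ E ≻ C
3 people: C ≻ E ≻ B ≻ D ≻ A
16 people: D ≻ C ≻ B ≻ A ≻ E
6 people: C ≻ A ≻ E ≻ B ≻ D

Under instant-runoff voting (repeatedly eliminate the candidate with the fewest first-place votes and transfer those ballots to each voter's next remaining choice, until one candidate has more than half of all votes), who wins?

Round 1: A 5, B 6, C 9, D 16, E 0. E eliminated.
Round 2: A 5, B 6, C 9, D 16. A eliminated.
Round 3: B 11, C 9, D 16. C eliminated.
Round 4: B 20, D 16. B has a majority (≥19).

B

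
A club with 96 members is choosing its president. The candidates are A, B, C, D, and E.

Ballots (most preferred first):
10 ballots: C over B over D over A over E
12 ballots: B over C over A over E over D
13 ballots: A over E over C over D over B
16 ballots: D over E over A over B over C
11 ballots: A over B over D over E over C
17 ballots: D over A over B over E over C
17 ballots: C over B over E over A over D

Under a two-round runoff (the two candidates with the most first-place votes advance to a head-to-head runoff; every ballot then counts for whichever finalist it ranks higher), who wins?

Round 1 first-place votes: A 24, B 12, C 27, D 33, E 0. D and C advance.
Runoff: D is ranked above C on 44 ballots, C above D on 52.

C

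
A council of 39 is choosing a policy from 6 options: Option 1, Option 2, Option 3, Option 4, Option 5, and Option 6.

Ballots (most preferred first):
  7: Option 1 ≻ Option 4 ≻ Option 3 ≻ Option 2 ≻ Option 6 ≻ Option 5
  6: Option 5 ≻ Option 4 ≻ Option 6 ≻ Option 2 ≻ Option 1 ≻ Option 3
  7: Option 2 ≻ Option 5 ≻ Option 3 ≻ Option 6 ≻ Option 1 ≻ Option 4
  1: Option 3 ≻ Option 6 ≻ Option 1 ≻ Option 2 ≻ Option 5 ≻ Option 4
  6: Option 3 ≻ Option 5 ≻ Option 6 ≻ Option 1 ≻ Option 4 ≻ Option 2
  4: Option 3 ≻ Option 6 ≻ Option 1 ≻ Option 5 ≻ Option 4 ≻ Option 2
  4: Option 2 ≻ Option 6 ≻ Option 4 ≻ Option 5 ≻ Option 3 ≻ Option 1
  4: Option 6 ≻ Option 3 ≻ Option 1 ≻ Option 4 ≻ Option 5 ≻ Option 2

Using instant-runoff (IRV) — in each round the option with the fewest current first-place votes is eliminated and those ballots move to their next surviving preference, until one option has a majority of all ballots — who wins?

Round 1: Option 1 7, Option 2 11, Option 3 11, Option 4 0, Option 5 6, Option 6 4. Option 4 eliminated.
Round 2: Option 1 7, Option 2 11, Option 3 11, Option 5 6, Option 6 4. Option 6 eliminated.
Round 3: Option 1 7, Option 2 11, Option 3 15, Option 5 6. Option 5 eliminated.
Round 4: Option 1 7, Option 2 17, Option 3 15. Option 1 eliminated.
Round 5: Option 2 17, Option 3 22. Option 3 has a majority (≥20).

Option 3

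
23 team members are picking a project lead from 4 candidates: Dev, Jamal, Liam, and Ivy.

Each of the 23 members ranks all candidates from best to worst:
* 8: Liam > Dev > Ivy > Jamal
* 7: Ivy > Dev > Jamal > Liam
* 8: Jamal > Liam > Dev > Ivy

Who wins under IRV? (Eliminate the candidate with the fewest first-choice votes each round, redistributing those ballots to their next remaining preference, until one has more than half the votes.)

Round 1: Dev 0, Jamal 8, Liam 8, Ivy 7. Dev eliminated.
Round 2: Jamal 8, Liam 8, Ivy 7. Ivy eliminated.
Round 3: Jamal 15, Liam 8. Jamal has a majority (≥12).

Jamal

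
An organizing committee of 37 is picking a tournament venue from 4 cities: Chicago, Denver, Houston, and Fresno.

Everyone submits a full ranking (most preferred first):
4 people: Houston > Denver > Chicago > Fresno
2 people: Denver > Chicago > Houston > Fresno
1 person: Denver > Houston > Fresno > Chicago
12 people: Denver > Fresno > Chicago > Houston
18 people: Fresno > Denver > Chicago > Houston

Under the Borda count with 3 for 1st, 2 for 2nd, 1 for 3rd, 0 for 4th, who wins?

Chicago: 4×1 + 2×2 + 1×0 + 12×1 + 18×1 = 38
Denver: 4×2 + 2×3 + 1×3 + 12×3 + 18×2 = 89
Houston: 4×3 + 2×1 + 1×2 + 12×0 + 18×0 = 16
Fresno: 4×0 + 2×0 + 1×1 + 12×2 + 18×3 = 79

Denver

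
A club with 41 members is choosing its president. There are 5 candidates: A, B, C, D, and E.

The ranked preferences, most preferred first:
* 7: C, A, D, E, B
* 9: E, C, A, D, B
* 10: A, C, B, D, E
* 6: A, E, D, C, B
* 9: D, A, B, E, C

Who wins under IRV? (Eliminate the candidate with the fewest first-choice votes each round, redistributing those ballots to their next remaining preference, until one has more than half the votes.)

Round 1: A 16, B 0, C 7, D 9, E 9. B eliminated.
Round 2: A 16, C 7, D 9, E 9. C eliminated.
Round 3: A 23, D 9, E 9. A has a majority (≥21).

A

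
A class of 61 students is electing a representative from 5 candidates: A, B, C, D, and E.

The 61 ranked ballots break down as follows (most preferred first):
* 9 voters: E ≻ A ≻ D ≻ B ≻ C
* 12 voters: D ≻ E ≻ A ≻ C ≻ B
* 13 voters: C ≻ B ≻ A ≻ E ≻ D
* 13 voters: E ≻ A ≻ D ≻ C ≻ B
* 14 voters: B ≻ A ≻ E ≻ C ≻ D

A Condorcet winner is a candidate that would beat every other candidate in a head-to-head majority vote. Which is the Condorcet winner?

E

E vs A: 34–27
E vs B: 34–27
E vs C: 48–13
E vs D: 49–12
E beats every other candidate.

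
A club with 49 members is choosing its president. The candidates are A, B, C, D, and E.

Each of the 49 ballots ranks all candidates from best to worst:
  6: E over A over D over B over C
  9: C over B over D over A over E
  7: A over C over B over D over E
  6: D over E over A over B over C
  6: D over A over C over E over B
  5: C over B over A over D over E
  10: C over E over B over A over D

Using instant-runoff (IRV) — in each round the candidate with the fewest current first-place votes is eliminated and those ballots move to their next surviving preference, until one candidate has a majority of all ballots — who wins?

Round 1: A 7, B 0, C 24, D 12, E 6. B eliminated.
Round 2: A 7, C 24, D 12, E 6. E eliminated.
Round 3: A 13, C 24, D 12. D eliminated.
Round 4: A 25, C 24. A has a majority (≥25).

A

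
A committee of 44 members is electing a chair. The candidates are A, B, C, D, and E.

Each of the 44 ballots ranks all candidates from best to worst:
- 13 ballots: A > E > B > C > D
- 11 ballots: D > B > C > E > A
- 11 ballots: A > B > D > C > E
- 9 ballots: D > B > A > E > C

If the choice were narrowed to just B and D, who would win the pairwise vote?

B

B is ranked above D on 24 ballots; D above B on 20.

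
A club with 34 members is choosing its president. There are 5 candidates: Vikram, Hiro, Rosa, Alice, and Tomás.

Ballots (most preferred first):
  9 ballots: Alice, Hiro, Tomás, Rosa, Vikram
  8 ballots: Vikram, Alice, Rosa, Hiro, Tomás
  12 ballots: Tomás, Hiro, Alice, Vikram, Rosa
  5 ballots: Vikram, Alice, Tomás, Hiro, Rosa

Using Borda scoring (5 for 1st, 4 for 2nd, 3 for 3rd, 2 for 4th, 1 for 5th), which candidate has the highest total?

Alice

Vikram: 9×1 + 8×5 + 12×2 + 5×5 = 98
Hiro: 9×4 + 8×2 + 12×4 + 5×2 = 110
Rosa: 9×2 + 8×3 + 12×1 + 5×1 = 59
Alice: 9×5 + 8×4 + 12×3 + 5×4 = 133
Tomás: 9×3 + 8×1 + 12×5 + 5×3 = 110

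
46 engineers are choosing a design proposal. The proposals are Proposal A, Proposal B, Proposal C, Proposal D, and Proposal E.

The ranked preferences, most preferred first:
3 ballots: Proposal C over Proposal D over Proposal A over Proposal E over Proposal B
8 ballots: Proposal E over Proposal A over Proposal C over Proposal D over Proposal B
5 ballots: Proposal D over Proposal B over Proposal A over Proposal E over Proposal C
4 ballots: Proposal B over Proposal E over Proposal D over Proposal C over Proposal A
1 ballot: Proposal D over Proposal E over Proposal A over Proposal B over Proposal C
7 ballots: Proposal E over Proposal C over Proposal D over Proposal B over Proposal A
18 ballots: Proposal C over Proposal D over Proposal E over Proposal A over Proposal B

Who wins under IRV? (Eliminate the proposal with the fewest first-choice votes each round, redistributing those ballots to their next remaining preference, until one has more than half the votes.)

Round 1: Proposal A 0, Proposal B 4, Proposal C 21, Proposal D 6, Proposal E 15. Proposal A eliminated.
Round 2: Proposal B 4, Proposal C 21, Proposal D 6, Proposal E 15. Proposal B eliminated.
Round 3: Proposal C 21, Proposal D 6, Proposal E 19. Proposal D eliminated.
Round 4: Proposal C 21, Proposal E 25. Proposal E has a majority (≥24).

Proposal E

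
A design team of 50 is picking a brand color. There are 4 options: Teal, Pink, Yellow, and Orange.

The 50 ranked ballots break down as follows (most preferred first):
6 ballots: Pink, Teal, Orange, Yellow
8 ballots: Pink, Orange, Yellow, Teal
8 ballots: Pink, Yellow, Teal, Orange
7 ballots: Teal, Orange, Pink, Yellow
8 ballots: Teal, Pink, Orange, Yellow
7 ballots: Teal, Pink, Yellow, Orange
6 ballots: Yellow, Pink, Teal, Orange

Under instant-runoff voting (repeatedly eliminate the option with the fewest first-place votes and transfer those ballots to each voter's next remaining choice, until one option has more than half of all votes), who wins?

Pink

Round 1: Teal 22, Pink 22, Yellow 6, Orange 0. Orange eliminated.
Round 2: Teal 22, Pink 22, Yellow 6. Yellow eliminated.
Round 3: Teal 22, Pink 28. Pink has a majority (≥26).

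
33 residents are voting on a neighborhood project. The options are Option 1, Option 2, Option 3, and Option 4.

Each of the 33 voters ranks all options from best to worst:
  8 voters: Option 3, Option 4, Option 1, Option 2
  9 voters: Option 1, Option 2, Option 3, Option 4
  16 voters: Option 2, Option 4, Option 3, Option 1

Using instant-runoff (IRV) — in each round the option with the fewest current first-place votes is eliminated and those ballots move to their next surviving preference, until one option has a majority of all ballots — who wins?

Round 1: Option 1 9, Option 2 16, Option 3 8, Option 4 0. Option 4 eliminated.
Round 2: Option 1 9, Option 2 16, Option 3 8. Option 3 eliminated.
Round 3: Option 1 17, Option 2 16. Option 1 has a majority (≥17).

Option 1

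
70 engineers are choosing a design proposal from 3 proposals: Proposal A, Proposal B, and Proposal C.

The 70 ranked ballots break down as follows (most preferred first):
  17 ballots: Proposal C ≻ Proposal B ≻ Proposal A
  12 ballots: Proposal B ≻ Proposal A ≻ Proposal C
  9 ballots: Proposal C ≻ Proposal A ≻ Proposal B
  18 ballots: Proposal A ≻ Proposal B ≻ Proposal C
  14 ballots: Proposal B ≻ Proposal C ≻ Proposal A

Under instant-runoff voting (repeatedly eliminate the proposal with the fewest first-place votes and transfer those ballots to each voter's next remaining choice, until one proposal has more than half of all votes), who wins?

Round 1: Proposal A 18, Proposal B 26, Proposal C 26. Proposal A eliminated.
Round 2: Proposal B 44, Proposal C 26. Proposal B has a majority (≥36).

Proposal B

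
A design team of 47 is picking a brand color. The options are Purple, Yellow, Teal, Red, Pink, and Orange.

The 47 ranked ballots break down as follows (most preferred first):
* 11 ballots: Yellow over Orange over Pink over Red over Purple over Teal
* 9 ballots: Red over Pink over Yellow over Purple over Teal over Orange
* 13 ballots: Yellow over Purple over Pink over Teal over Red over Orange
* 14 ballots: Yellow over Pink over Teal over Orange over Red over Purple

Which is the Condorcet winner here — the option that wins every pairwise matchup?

Yellow vs Purple: 47–0
Yellow vs Teal: 47–0
Yellow vs Red: 38–9
Yellow vs Pink: 38–9
Yellow vs Orange: 47–0
Yellow beats every other option.

Yellow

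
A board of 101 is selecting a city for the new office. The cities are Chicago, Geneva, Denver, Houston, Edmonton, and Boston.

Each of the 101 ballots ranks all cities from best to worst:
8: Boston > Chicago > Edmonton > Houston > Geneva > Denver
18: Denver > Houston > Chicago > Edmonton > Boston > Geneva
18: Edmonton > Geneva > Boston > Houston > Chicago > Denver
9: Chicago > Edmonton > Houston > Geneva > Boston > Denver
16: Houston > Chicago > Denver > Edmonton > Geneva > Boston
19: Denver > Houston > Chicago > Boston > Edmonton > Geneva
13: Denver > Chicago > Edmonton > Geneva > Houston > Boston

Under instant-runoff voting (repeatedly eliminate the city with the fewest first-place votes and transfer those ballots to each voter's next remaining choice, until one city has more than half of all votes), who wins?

Chicago

Round 1: Chicago 9, Geneva 0, Denver 50, Houston 16, Edmonton 18, Boston 8. Geneva eliminated.
Round 2: Chicago 9, Denver 50, Houston 16, Edmonton 18, Boston 8. Boston eliminated.
Round 3: Chicago 17, Denver 50, Houston 16, Edmonton 18. Houston eliminated.
Round 4: Chicago 33, Denver 50, Edmonton 18. Edmonton eliminated.
Round 5: Chicago 51, Denver 50. Chicago has a majority (≥51).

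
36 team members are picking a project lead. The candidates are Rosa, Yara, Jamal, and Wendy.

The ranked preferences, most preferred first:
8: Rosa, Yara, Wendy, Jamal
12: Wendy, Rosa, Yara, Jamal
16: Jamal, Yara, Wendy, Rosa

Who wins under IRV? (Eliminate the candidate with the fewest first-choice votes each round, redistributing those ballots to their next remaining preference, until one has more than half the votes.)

Round 1: Rosa 8, Yara 0, Jamal 16, Wendy 12. Yara eliminated.
Round 2: Rosa 8, Jamal 16, Wendy 12. Rosa eliminated.
Round 3: Jamal 16, Wendy 20. Wendy has a majority (≥19).

Wendy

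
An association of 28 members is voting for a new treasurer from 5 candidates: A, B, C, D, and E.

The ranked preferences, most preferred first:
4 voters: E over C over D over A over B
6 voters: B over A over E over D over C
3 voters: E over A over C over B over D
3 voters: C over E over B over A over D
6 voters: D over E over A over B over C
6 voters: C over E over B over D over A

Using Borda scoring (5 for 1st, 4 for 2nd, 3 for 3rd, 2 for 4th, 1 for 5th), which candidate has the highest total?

A: 4×2 + 6×4 + 3×4 + 3×2 + 6×3 + 6×1 = 74
B: 4×1 + 6×5 + 3×2 + 3×3 + 6×2 + 6×3 = 79
C: 4×4 + 6×1 + 3×3 + 3×5 + 6×1 + 6×5 = 82
D: 4×3 + 6×2 + 3×1 + 3×1 + 6×5 + 6×2 = 72
E: 4×5 + 6×3 + 3×5 + 3×4 + 6×4 + 6×4 = 113

E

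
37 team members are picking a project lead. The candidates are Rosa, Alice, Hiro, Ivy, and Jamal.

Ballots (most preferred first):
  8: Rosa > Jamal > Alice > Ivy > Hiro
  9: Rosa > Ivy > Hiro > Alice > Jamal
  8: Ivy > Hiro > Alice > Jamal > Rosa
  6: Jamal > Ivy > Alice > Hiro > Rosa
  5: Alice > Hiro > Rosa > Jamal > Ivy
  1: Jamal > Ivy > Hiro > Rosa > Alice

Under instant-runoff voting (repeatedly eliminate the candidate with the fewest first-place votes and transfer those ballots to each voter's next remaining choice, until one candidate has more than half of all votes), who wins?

Rosa

Round 1: Rosa 17, Alice 5, Hiro 0, Ivy 8, Jamal 7. Hiro eliminated.
Round 2: Rosa 17, Alice 5, Ivy 8, Jamal 7. Alice eliminated.
Round 3: Rosa 22, Ivy 8, Jamal 7. Rosa has a majority (≥19).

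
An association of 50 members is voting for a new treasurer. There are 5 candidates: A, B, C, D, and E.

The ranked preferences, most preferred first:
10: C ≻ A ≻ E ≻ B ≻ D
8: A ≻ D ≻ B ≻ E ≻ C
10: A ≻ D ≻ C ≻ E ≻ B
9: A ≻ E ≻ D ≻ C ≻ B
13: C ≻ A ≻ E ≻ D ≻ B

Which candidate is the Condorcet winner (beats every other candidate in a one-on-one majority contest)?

A

A vs B: 50–0
A vs C: 27–23
A vs D: 50–0
A vs E: 50–0
A beats every other candidate.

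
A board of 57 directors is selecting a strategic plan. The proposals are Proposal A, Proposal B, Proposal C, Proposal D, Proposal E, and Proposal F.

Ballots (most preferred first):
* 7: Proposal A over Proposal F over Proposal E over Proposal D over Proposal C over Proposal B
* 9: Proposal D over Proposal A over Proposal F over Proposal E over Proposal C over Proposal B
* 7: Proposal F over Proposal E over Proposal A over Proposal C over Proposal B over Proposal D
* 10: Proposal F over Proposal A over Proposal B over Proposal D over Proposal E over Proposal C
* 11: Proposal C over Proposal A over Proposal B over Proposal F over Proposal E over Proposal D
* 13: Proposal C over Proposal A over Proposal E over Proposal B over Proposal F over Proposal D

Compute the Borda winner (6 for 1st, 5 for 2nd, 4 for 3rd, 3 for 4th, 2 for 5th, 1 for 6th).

Proposal A: 7×6 + 9×5 + 7×4 + 10×5 + 11×5 + 13×5 = 285
Proposal B: 7×1 + 9×1 + 7×2 + 10×4 + 11×4 + 13×3 = 153
Proposal C: 7×2 + 9×2 + 7×3 + 10×1 + 11×6 + 13×6 = 207
Proposal D: 7×3 + 9×6 + 7×1 + 10×3 + 11×1 + 13×1 = 136
Proposal E: 7×4 + 9×3 + 7×5 + 10×2 + 11×2 + 13×4 = 184
Proposal F: 7×5 + 9×4 + 7×6 + 10×6 + 11×3 + 13×2 = 232

Proposal A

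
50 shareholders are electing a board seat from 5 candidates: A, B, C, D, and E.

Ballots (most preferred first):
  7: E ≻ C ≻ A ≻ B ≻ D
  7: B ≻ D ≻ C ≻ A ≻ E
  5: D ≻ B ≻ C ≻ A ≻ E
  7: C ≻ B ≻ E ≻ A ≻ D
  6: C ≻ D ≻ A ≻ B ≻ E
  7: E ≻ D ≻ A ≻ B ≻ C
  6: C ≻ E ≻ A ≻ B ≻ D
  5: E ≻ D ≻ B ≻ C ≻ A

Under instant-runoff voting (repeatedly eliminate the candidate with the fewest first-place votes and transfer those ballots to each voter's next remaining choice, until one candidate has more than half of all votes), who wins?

Round 1: A 0, B 7, C 19, D 5, E 19. A eliminated.
Round 2: B 7, C 19, D 5, E 19. D eliminated.
Round 3: B 12, C 19, E 19. B eliminated.
Round 4: C 31, E 19. C has a majority (≥26).

C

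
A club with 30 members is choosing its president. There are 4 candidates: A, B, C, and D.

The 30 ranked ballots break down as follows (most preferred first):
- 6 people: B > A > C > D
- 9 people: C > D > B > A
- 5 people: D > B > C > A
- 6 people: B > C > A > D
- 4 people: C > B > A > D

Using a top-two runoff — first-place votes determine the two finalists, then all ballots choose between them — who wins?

B

Round 1 first-place votes: A 0, B 12, C 13, D 5. C and B advance.
Runoff: C is ranked above B on 13 ballots, B above C on 17.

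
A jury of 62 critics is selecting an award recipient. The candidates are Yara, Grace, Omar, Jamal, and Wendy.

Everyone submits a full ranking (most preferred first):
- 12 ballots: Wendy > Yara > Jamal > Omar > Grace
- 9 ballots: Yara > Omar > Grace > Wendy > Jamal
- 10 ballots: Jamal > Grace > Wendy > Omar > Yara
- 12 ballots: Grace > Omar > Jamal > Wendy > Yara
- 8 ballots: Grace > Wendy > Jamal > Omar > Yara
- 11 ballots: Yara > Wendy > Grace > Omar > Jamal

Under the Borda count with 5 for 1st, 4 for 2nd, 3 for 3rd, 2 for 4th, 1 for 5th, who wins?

Grace

Yara: 12×4 + 9×5 + 10×1 + 12×1 + 8×1 + 11×5 = 178
Grace: 12×1 + 9×3 + 10×4 + 12×5 + 8×5 + 11×3 = 212
Omar: 12×2 + 9×4 + 10×2 + 12×4 + 8×2 + 11×2 = 166
Jamal: 12×3 + 9×1 + 10×5 + 12×3 + 8×3 + 11×1 = 166
Wendy: 12×5 + 9×2 + 10×3 + 12×2 + 8×4 + 11×4 = 208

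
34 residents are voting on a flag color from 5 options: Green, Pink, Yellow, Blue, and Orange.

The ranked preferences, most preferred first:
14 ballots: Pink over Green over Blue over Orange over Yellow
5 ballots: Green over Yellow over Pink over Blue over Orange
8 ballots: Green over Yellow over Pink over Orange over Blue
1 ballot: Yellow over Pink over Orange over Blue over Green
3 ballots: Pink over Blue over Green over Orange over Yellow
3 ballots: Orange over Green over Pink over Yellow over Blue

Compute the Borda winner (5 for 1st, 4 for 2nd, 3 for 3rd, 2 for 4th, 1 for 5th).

Green

Green: 14×4 + 5×5 + 8×5 + 1×1 + 3×3 + 3×4 = 143
Pink: 14×5 + 5×3 + 8×3 + 1×4 + 3×5 + 3×3 = 137
Yellow: 14×1 + 5×4 + 8×4 + 1×5 + 3×1 + 3×2 = 80
Blue: 14×3 + 5×2 + 8×1 + 1×2 + 3×4 + 3×1 = 77
Orange: 14×2 + 5×1 + 8×2 + 1×3 + 3×2 + 3×5 = 73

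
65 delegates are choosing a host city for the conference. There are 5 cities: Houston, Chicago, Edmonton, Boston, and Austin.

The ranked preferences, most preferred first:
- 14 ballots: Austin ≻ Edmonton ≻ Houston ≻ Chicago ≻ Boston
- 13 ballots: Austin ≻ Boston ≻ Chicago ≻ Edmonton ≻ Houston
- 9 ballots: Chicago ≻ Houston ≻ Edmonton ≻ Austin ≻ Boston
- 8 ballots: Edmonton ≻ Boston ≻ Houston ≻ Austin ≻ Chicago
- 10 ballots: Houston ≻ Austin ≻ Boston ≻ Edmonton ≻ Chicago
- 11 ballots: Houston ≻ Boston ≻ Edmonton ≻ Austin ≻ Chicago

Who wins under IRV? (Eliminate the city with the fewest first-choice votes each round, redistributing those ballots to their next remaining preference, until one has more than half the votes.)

Round 1: Houston 21, Chicago 9, Edmonton 8, Boston 0, Austin 27. Boston eliminated.
Round 2: Houston 21, Chicago 9, Edmonton 8, Austin 27. Edmonton eliminated.
Round 3: Houston 29, Chicago 9, Austin 27. Chicago eliminated.
Round 4: Houston 38, Austin 27. Houston has a majority (≥33).

Houston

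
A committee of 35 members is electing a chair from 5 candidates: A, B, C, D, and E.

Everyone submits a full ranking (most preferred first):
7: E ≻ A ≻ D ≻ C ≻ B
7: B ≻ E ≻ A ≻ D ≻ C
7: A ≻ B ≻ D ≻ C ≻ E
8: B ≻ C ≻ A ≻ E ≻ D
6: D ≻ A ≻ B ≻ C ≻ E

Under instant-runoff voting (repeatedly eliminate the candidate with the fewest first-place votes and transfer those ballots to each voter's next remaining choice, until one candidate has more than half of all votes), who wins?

Round 1: A 7, B 15, C 0, D 6, E 7. C eliminated.
Round 2: A 7, B 15, D 6, E 7. D eliminated.
Round 3: A 13, B 15, E 7. E eliminated.
Round 4: A 20, B 15. A has a majority (≥18).

A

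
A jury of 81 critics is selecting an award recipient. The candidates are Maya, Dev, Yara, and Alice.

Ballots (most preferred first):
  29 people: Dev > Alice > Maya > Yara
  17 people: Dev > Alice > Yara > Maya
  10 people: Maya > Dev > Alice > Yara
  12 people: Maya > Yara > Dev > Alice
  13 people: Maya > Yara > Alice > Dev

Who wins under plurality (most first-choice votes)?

Dev

First-place votes: Maya 35, Dev 46, Yara 0, Alice 0.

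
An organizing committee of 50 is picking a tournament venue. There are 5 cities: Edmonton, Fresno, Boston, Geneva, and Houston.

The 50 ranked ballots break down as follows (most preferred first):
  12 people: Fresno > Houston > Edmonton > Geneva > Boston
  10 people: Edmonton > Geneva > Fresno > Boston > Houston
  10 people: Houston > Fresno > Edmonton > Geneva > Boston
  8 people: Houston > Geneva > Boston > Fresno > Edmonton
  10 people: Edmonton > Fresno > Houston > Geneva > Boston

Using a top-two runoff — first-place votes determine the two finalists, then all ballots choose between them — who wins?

Houston

Round 1 first-place votes: Edmonton 20, Fresno 12, Boston 0, Geneva 0, Houston 18. Edmonton and Houston advance.
Runoff: Edmonton is ranked above Houston on 20 ballots, Houston above Edmonton on 30.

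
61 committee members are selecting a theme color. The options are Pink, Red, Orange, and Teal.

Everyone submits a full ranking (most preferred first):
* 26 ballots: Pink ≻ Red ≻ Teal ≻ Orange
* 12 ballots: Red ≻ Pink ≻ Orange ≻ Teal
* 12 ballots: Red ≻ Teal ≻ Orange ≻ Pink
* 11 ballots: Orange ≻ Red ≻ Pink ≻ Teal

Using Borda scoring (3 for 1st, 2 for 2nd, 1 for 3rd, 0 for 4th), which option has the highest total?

Red

Pink: 26×3 + 12×2 + 12×0 + 11×1 = 113
Red: 26×2 + 12×3 + 12×3 + 11×2 = 146
Orange: 26×0 + 12×1 + 12×1 + 11×3 = 57
Teal: 26×1 + 12×0 + 12×2 + 11×0 = 50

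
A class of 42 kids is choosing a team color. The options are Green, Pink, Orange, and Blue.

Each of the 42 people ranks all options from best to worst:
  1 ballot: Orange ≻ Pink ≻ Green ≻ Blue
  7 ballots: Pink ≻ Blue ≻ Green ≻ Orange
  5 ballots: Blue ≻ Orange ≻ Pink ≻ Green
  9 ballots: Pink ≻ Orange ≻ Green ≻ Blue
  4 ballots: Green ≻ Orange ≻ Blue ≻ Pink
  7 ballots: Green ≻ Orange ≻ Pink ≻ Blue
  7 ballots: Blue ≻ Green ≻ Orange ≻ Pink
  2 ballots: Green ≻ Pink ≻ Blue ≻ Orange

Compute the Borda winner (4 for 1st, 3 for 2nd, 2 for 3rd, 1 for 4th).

Green: 1×2 + 7×2 + 5×1 + 9×2 + 4×4 + 7×4 + 7×3 + 2×4 = 112
Pink: 1×3 + 7×4 + 5×2 + 9×4 + 4×1 + 7×2 + 7×1 + 2×3 = 108
Orange: 1×4 + 7×1 + 5×3 + 9×3 + 4×3 + 7×3 + 7×2 + 2×1 = 102
Blue: 1×1 + 7×3 + 5×4 + 9×1 + 4×2 + 7×1 + 7×4 + 2×2 = 98

Green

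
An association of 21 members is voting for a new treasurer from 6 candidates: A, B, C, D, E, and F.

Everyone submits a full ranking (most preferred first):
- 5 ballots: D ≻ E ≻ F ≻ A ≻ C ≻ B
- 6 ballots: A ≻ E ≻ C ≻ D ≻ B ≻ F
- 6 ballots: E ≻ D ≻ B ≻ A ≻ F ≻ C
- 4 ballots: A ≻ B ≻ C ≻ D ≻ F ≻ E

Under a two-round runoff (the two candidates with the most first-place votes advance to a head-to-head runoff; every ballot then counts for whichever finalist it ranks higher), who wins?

E

Round 1 first-place votes: A 10, B 0, C 0, D 5, E 6, F 0. A and E advance.
Runoff: A is ranked above E on 10 ballots, E above A on 11.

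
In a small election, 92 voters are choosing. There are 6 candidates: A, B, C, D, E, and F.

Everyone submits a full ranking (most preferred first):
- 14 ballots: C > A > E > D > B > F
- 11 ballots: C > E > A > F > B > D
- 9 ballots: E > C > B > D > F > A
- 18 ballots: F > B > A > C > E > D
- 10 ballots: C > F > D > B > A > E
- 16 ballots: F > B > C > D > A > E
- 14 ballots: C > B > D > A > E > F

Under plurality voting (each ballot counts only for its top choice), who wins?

First-place votes: A 0, B 0, C 49, D 0, E 9, F 34.

C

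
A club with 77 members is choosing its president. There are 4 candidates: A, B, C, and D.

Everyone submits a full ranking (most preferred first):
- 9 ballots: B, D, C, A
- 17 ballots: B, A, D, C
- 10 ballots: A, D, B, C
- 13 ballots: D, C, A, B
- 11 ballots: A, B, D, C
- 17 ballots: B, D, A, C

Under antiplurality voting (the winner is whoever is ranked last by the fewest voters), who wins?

Last-place votes: A 9, B 13, C 55, D 0.

D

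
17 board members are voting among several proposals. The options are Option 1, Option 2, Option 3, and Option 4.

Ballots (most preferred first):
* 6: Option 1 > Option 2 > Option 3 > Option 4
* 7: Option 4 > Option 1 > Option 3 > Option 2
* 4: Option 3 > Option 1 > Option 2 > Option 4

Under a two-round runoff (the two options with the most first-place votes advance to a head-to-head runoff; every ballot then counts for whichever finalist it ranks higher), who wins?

Round 1 first-place votes: Option 1 6, Option 2 0, Option 3 4, Option 4 7. Option 4 and Option 1 advance.
Runoff: Option 4 is ranked above Option 1 on 7 ballots, Option 1 above Option 4 on 10.

Option 1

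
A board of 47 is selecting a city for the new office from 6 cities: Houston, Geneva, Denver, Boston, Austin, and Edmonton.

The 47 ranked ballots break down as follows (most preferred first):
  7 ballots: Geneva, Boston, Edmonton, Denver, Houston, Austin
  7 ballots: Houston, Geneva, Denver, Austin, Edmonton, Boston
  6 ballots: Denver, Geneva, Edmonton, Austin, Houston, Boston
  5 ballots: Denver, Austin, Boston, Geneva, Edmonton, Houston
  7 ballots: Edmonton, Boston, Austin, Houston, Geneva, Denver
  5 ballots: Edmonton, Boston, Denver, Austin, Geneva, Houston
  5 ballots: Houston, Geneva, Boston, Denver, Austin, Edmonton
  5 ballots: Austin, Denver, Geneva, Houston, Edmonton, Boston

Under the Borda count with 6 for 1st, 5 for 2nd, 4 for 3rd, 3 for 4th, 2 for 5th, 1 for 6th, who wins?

Houston: 7×2 + 7×6 + 6×2 + 5×1 + 7×3 + 5×1 + 5×6 + 5×3 = 144
Geneva: 7×6 + 7×5 + 6×5 + 5×3 + 7×2 + 5×2 + 5×5 + 5×4 = 191
Denver: 7×3 + 7×4 + 6×6 + 5×6 + 7×1 + 5×4 + 5×3 + 5×5 = 182
Boston: 7×5 + 7×1 + 6×1 + 5×4 + 7×5 + 5×5 + 5×4 + 5×1 = 153
Austin: 7×1 + 7×3 + 6×3 + 5×5 + 7×4 + 5×3 + 5×2 + 5×6 = 154
Edmonton: 7×4 + 7×2 + 6×4 + 5×2 + 7×6 + 5×6 + 5×1 + 5×2 = 163

Geneva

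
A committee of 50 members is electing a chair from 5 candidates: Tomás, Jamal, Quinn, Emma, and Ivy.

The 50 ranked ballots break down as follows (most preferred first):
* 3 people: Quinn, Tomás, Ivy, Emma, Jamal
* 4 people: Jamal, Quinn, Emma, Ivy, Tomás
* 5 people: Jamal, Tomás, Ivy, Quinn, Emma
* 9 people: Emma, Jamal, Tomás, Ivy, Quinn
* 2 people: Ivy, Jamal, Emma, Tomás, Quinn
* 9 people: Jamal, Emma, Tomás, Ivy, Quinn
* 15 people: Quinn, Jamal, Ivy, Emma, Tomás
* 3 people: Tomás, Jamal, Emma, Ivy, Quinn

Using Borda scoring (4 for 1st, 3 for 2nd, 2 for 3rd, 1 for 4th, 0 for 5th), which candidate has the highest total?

Tomás: 3×3 + 4×0 + 5×3 + 9×2 + 2×1 + 9×2 + 15×0 + 3×4 = 74
Jamal: 3×0 + 4×4 + 5×4 + 9×3 + 2×3 + 9×4 + 15×3 + 3×3 = 159
Quinn: 3×4 + 4×3 + 5×1 + 9×0 + 2×0 + 9×0 + 15×4 + 3×0 = 89
Emma: 3×1 + 4×2 + 5×0 + 9×4 + 2×2 + 9×3 + 15×1 + 3×2 = 99
Ivy: 3×2 + 4×1 + 5×2 + 9×1 + 2×4 + 9×1 + 15×2 + 3×1 = 79

Jamal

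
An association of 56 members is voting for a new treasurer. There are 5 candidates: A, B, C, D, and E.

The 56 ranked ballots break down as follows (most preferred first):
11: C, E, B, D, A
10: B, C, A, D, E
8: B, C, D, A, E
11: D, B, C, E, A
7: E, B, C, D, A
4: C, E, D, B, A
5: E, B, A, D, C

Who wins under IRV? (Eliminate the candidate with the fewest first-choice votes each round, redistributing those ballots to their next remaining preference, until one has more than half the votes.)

B

Round 1: A 0, B 18, C 15, D 11, E 12. A eliminated.
Round 2: B 18, C 15, D 11, E 12. D eliminated.
Round 3: B 29, C 15, E 12. B has a majority (≥29).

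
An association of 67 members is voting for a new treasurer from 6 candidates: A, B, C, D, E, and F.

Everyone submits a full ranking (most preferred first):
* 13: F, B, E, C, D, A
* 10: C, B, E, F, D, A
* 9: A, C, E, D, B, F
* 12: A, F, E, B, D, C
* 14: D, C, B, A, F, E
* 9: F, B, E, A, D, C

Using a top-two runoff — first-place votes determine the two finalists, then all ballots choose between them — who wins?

Round 1 first-place votes: A 21, B 0, C 10, D 14, E 0, F 22. F and A advance.
Runoff: F is ranked above A on 32 ballots, A above F on 35.

A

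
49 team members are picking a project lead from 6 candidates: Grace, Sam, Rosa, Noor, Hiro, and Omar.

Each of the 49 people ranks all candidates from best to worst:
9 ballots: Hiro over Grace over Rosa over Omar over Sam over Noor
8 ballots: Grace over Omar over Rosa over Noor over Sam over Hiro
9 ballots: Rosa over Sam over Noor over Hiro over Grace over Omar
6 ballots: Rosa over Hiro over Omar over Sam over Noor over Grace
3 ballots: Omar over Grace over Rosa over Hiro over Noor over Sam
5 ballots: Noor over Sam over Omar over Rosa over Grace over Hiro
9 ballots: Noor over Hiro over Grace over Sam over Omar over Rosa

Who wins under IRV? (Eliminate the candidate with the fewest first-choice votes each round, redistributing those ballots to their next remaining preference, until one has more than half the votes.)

Grace

Round 1: Grace 8, Sam 0, Rosa 15, Noor 14, Hiro 9, Omar 3. Sam eliminated.
Round 2: Grace 8, Rosa 15, Noor 14, Hiro 9, Omar 3. Omar eliminated.
Round 3: Grace 11, Rosa 15, Noor 14, Hiro 9. Hiro eliminated.
Round 4: Grace 20, Rosa 15, Noor 14. Noor eliminated.
Round 5: Grace 29, Rosa 20. Grace has a majority (≥25).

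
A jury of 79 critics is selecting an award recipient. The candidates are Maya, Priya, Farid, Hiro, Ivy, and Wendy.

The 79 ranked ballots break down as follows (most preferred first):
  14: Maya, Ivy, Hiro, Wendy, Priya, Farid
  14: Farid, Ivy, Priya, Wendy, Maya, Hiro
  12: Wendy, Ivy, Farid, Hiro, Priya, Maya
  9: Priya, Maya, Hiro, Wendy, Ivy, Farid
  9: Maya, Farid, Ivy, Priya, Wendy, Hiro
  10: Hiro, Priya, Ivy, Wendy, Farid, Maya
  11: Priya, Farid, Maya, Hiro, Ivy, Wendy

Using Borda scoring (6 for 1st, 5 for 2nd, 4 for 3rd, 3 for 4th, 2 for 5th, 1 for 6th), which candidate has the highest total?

Maya: 14×6 + 14×2 + 12×1 + 9×5 + 9×6 + 10×1 + 11×4 = 277
Priya: 14×2 + 14×4 + 12×2 + 9×6 + 9×3 + 10×5 + 11×6 = 305
Farid: 14×1 + 14×6 + 12×4 + 9×1 + 9×5 + 10×2 + 11×5 = 275
Hiro: 14×4 + 14×1 + 12×3 + 9×4 + 9×1 + 10×6 + 11×3 = 244
Ivy: 14×5 + 14×5 + 12×5 + 9×2 + 9×4 + 10×4 + 11×2 = 316
Wendy: 14×3 + 14×3 + 12×6 + 9×3 + 9×2 + 10×3 + 11×1 = 242

Ivy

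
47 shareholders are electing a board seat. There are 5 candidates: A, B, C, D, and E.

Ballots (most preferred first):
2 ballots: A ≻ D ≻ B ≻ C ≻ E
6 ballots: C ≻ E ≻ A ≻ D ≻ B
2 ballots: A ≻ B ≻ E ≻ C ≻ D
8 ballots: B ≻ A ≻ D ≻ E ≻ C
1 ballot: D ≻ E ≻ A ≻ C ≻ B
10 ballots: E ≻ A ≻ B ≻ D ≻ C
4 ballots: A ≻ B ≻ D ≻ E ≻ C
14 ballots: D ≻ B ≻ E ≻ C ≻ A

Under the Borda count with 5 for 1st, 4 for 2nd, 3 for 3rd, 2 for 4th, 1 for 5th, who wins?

A: 2×5 + 6×3 + 2×5 + 8×4 + 1×3 + 10×4 + 4×5 + 14×1 = 147
B: 2×3 + 6×1 + 2×4 + 8×5 + 1×1 + 10×3 + 4×4 + 14×4 = 163
C: 2×2 + 6×5 + 2×2 + 8×1 + 1×2 + 10×1 + 4×1 + 14×2 = 90
D: 2×4 + 6×2 + 2×1 + 8×3 + 1×5 + 10×2 + 4×3 + 14×5 = 153
E: 2×1 + 6×4 + 2×3 + 8×2 + 1×4 + 10×5 + 4×2 + 14×3 = 152

B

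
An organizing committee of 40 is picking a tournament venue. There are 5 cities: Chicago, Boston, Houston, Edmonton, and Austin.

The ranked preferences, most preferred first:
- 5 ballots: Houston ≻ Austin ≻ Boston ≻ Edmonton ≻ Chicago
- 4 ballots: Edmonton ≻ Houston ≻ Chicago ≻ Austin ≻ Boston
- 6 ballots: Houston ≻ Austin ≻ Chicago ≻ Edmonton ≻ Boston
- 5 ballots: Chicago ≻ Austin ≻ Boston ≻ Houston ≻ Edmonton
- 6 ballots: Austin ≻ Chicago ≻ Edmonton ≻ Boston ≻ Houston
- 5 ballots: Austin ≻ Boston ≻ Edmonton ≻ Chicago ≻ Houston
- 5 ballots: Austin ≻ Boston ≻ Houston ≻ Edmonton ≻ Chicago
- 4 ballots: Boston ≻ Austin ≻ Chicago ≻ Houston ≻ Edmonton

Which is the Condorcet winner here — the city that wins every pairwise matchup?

Austin

Austin vs Chicago: 31–9
Austin vs Boston: 36–4
Austin vs Houston: 25–15
Austin vs Edmonton: 36–4
Austin beats every other city.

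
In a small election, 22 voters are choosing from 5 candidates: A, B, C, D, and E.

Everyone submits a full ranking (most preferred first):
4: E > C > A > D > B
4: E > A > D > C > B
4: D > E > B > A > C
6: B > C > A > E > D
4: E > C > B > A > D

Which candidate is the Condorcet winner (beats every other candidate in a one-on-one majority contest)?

E

E vs A: 16–6
E vs B: 16–6
E vs C: 16–6
E vs D: 18–4
E beats every other candidate.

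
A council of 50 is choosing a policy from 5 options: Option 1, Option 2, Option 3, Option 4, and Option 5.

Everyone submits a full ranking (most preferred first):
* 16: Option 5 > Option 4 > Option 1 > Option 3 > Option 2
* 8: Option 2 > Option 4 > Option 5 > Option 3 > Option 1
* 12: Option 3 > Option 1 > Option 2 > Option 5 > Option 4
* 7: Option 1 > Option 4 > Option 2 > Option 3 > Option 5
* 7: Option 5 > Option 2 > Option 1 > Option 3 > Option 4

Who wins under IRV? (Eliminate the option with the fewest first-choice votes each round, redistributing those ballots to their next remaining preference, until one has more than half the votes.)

Round 1: Option 1 7, Option 2 8, Option 3 12, Option 4 0, Option 5 23. Option 4 eliminated.
Round 2: Option 1 7, Option 2 8, Option 3 12, Option 5 23. Option 1 eliminated.
Round 3: Option 2 15, Option 3 12, Option 5 23. Option 3 eliminated.
Round 4: Option 2 27, Option 5 23. Option 2 has a majority (≥26).

Option 2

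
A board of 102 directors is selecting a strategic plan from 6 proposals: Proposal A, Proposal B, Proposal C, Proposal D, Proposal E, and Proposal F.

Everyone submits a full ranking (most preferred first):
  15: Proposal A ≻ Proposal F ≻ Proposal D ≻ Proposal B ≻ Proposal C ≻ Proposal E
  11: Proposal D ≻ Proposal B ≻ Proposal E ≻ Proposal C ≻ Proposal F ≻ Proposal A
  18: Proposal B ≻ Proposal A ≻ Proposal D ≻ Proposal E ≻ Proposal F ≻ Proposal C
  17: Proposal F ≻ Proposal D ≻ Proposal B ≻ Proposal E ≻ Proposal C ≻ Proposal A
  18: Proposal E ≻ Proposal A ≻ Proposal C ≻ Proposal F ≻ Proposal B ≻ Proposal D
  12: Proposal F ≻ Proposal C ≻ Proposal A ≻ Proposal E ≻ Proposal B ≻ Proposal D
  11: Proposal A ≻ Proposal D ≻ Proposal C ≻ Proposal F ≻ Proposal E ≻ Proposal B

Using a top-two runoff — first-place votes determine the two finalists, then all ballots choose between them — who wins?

Round 1 first-place votes: Proposal A 26, Proposal B 18, Proposal C 0, Proposal D 11, Proposal E 18, Proposal F 29. Proposal F and Proposal A advance.
Runoff: Proposal F is ranked above Proposal A on 40 ballots, Proposal A above Proposal F on 62.

Proposal A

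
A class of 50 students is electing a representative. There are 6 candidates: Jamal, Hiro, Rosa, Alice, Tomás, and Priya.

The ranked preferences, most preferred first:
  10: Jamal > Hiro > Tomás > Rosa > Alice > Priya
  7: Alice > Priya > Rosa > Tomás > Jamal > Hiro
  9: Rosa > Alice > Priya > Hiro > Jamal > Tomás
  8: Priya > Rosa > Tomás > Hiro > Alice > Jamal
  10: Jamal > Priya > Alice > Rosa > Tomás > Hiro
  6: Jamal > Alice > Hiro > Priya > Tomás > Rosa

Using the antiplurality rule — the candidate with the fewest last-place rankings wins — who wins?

Last-place votes: Jamal 8, Hiro 17, Rosa 6, Alice 0, Tomás 9, Priya 10.

Alice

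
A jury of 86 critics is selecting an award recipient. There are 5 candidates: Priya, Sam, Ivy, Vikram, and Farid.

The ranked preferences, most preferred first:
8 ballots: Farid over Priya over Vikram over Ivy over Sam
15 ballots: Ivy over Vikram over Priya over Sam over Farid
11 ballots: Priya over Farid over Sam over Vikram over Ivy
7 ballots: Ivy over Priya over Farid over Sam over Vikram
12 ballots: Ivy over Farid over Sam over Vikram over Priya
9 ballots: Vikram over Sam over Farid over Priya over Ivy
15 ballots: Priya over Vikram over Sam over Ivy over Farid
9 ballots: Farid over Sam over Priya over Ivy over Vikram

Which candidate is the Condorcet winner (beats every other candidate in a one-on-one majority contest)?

Priya

Priya vs Sam: 56–30
Priya vs Ivy: 52–34
Priya vs Vikram: 50–36
Priya vs Farid: 48–38
Priya beats every other candidate.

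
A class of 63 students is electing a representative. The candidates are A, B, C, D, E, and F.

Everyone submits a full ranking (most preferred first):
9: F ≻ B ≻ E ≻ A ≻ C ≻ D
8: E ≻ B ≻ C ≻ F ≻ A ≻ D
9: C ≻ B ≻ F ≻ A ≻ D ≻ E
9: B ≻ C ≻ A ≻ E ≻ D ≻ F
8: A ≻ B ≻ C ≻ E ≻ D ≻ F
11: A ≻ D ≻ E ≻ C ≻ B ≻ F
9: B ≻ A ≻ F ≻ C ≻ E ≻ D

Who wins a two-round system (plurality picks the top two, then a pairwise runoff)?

Round 1 first-place votes: A 19, B 18, C 9, D 0, E 8, F 9. A and B advance.
Runoff: A is ranked above B on 19 ballots, B above A on 44.

B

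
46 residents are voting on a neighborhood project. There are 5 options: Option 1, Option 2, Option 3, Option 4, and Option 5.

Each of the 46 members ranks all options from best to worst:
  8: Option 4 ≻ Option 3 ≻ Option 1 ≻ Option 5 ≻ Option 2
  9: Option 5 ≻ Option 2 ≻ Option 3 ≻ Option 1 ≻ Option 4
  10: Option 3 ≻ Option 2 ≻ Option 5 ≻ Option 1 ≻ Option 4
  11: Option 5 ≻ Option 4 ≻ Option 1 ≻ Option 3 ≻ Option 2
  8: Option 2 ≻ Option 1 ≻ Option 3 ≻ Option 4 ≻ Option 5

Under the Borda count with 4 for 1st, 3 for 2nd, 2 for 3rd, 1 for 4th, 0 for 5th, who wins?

Option 1: 8×2 + 9×1 + 10×1 + 11×2 + 8×3 = 81
Option 2: 8×0 + 9×3 + 10×3 + 11×0 + 8×4 = 89
Option 3: 8×3 + 9×2 + 10×4 + 11×1 + 8×2 = 109
Option 4: 8×4 + 9×0 + 10×0 + 11×3 + 8×1 = 73
Option 5: 8×1 + 9×4 + 10×2 + 11×4 + 8×0 = 108

Option 3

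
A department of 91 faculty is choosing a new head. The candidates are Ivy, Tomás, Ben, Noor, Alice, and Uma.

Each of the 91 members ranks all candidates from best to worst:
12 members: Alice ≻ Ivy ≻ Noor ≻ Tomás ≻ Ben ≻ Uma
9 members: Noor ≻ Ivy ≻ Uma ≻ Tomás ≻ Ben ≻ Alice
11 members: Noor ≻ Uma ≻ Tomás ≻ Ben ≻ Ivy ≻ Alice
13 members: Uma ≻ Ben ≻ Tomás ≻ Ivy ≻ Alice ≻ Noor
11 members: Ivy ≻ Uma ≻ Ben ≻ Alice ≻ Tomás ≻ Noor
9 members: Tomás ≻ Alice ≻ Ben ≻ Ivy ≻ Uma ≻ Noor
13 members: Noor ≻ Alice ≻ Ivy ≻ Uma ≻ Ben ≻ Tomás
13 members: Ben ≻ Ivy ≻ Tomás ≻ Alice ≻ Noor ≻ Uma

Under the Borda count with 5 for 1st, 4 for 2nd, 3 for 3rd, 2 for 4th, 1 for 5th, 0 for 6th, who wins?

Ivy

Ivy: 12×4 + 9×4 + 11×1 + 13×2 + 11×5 + 9×2 + 13×3 + 13×4 = 285
Tomás: 12×2 + 9×2 + 11×3 + 13×3 + 11×1 + 9×5 + 13×0 + 13×3 = 209
Ben: 12×1 + 9×1 + 11×2 + 13×4 + 11×3 + 9×3 + 13×1 + 13×5 = 233
Noor: 12×3 + 9×5 + 11×5 + 13×0 + 11×0 + 9×0 + 13×5 + 13×1 = 214
Alice: 12×5 + 9×0 + 11×0 + 13×1 + 11×2 + 9×4 + 13×4 + 13×2 = 209
Uma: 12×0 + 9×3 + 11×4 + 13×5 + 11×4 + 9×1 + 13×2 + 13×0 = 215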